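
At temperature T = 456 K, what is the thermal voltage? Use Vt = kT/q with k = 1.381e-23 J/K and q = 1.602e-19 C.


Step 1: kT = 1.381e-23 * 456 = 6.29736e-21 J
Step 2: Vt = kT/q = 6.29736e-21 / 1.602e-19
Step 3: Vt = 0.03931 V

0.03931


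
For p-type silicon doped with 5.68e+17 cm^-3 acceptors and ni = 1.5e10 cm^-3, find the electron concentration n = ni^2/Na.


Step 1: Majority hole concentration p ≈ Na = 5.68e+17 cm^-3
Step 2: n = ni^2 / Na = (1.5e10)^2 / 5.68e+17
Step 3: n = 3.96e+02 cm^-3

3.96e+02


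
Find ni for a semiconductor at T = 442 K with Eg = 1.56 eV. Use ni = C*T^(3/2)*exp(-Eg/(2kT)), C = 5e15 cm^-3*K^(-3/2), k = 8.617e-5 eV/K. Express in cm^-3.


Step 1: Compute kT = 8.617e-5 * 442 = 0.03808714 eV
Step 2: Exponent = -Eg/(2kT) = -1.56/(2*0.03808714) = -20.47935
Step 3: T^(3/2) = 442^1.5 = 9292.52
Step 4: ni = 5e15 * 9292.52 * exp(-20.47935) = 5.93e+10 cm^-3

5.93e+10


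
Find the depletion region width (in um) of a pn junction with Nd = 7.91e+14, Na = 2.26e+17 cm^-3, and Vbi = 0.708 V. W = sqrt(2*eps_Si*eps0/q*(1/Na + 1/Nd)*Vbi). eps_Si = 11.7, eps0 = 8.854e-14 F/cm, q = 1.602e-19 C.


Step 1: 1/Na + 1/Nd = 1/2.26e+17 + 1/7.91e+14 = 1.26865e-15
Step 2: 2*eps*eps0/q = 2*11.7*8.854e-14/1.602e-19 = 1.293281e+07
Step 3: W^2 = 1.293281e+07 * 1.26865e-15 * 0.708 = 1.16163e-08
Step 4: W = sqrt(1.16163e-08) = 1.078e-04 cm = 1.078 um

1.078


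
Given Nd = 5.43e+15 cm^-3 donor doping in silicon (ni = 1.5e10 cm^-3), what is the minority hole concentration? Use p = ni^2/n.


Step 1: Since Nd >> ni, n ≈ Nd = 5.43e+15 cm^-3
Step 2: p = ni^2 / n = (1.5e10)^2 / 5.43e+15
Step 3: p = 2.25e20 / 5.43e+15 = 4.14e+04 cm^-3

4.14e+04


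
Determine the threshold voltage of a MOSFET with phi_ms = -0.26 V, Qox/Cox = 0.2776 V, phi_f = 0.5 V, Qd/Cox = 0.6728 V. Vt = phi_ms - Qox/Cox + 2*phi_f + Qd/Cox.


Step 1: Vt = phi_ms - Qox/Cox + 2*phi_f + Qd/Cox
Step 2: Vt = -0.26 - 0.2776 + 2*0.5 + 0.6728
Step 3: Vt = -0.26 - 0.2776 + 1.0 + 0.6728
Step 4: Vt = 1.1352 V

1.1352


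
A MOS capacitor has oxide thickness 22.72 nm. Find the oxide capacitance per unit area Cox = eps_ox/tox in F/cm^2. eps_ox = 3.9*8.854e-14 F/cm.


Step 1: eps_ox = 3.9 * 8.854e-14 = 3.45306e-13 F/cm
Step 2: tox in cm = 22.72 nm * 1e-7 = 2.2720e-06 cm
Step 3: Cox = 3.45306e-13 / 2.2720e-06 = 1.52e-07 F/cm^2

1.52e-07


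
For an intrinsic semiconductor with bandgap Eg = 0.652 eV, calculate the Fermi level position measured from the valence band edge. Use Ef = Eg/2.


Step 1: For an intrinsic semiconductor, the Fermi level sits at midgap.
Step 2: Ef = Eg / 2 = 0.652 / 2 = 0.326 eV

0.326


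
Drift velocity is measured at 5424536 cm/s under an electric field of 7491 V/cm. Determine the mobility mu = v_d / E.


Step 1: mu = v_d / E
Step 2: mu = 5424536 / 7491
Step 3: mu = 724.14 cm^2/(V*s)

724.14


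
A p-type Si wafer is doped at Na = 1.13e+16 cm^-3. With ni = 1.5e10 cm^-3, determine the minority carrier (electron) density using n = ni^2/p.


Step 1: Majority hole concentration p ≈ Na = 1.13e+16 cm^-3
Step 2: n = ni^2 / Na = (1.5e10)^2 / 1.13e+16
Step 3: n = 1.99e+04 cm^-3

1.99e+04


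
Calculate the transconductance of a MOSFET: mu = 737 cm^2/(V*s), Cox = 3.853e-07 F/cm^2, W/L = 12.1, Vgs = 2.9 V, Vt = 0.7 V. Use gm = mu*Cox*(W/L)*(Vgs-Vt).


Step 1: Vov = Vgs - Vt = 2.9 - 0.7 = 2.2 V
Step 2: gm = mu * Cox * (W/L) * Vov
Step 3: gm = 737 * 3.853e-07 * 12.1 * 2.2 = 7.56e-03 S

7.56e-03


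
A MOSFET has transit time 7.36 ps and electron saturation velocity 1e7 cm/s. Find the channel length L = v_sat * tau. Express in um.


Step 1: tau in seconds = 7.36 ps * 1e-12 = 7.3600e-12 s
Step 2: L = v_sat * tau = 1e7 * 7.3600e-12 = 7.3600e-05 cm
Step 3: L in um = 7.3600e-05 * 1e4 = 0.736 um

0.736


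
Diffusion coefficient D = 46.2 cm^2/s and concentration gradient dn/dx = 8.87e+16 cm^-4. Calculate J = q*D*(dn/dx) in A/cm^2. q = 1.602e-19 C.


Step 1: J = q * D * (dn/dx)
Step 2: J = 1.602e-19 * 46.2 * 8.87e+16
Step 3: J = 6.56e-01 A/cm^2

6.56e-01


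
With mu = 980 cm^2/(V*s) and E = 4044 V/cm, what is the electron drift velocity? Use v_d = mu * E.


Step 1: v_d = mu * E
Step 2: v_d = 980 * 4044 = 3963120
Step 3: v_d = 3.96e+06 cm/s

3.96e+06


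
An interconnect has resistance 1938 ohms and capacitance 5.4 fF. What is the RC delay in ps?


Step 1: tau = R * C
Step 2: tau = 1938 * 5.4 fF = 1938 * 5.4e-15 F
Step 3: tau = 1.04652e-11 s = 10.4652 ps

10.4652


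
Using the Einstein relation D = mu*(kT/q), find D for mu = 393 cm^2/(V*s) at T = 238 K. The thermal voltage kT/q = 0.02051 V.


Step 1: D = mu * (kT/q)
Step 2: D = 393 * 0.02051
Step 3: D = 8.06 cm^2/s

8.06


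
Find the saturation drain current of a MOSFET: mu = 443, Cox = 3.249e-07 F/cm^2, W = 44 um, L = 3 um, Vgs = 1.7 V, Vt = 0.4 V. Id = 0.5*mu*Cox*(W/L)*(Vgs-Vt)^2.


Step 1: Overdrive voltage Vov = Vgs - Vt = 1.7 - 0.4 = 1.3 V
Step 2: W/L = 44/3 = 14.6667
Step 3: Id = 0.5 * 443 * 3.249e-07 * 14.6667 * 1.3^2
Step 4: Id = 1.78e-03 A

1.78e-03


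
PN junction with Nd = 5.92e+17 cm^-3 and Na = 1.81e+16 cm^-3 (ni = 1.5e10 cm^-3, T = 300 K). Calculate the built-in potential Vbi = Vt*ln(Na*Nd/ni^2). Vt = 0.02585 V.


Step 1: Compute Na*Nd/ni^2 = 1.81e+16 * 5.92e+17 / (1.5e10)^2 = 4.7623e+13
Step 2: ln(4.7623e+13) = 31.4943
Step 3: Vbi = 0.02585 * 31.4943 = 0.814 V

0.814


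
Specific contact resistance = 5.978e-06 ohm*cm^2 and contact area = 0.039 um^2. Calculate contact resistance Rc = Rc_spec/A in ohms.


Step 1: Convert area to cm^2: 0.039 um^2 = 3.9000e-10 cm^2
Step 2: Rc = Rc_spec / A = 5.978e-06 / 3.9000e-10
Step 3: Rc = 1.53e+04 ohms

1.53e+04


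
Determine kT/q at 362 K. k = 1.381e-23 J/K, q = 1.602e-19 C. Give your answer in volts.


Step 1: kT = 1.381e-23 * 362 = 4.99922e-21 J
Step 2: Vt = kT/q = 4.99922e-21 / 1.602e-19
Step 3: Vt = 0.03121 V

0.03121


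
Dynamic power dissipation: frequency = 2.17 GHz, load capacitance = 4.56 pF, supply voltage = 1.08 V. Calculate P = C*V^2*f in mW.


Step 1: V^2 = 1.08^2 = 1.1664 V^2
Step 2: P = C*V^2*f = 4.56e-12 F * 1.1664 * 2.17e9 Hz
Step 3: P = 1.154176128e-02 W
Step 4: P = 11.542 mW

11.542


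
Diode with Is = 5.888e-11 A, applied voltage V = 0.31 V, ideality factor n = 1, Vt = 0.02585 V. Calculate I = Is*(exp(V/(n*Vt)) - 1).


Step 1: V/(n*Vt) = 0.31/(1*0.02585) = 11.9923
Step 2: exp(11.9923) = 1.6151e+05
Step 3: I = 5.888e-11 * (1.6151e+05 - 1) = 9.51e-06 A

9.51e-06


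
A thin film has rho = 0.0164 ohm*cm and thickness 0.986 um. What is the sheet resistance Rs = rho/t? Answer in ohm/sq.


Step 1: Convert thickness to cm: t = 0.986 um = 9.8600e-05 cm
Step 2: Rs = rho / t = 0.0164 / 9.8600e-05
Step 3: Rs = 166.3 ohm/sq

166.3


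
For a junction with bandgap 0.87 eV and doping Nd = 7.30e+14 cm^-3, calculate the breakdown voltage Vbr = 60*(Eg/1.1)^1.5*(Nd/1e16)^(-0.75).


Step 1: Eg/1.1 = 0.87/1.1 = 0.790909
Step 2: (Eg/1.1)^1.5 = 0.790909^1.5 = 0.703380
Step 3: (Nd/1e16)^(-0.75) = (0.073)^(-0.75) = 7.120457
Step 4: Vbr = 60 * 0.703380 * 7.120457 = 300.5 V

300.5


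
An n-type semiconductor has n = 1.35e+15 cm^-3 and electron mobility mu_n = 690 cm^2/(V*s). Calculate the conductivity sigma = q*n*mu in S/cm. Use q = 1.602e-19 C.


Step 1: sigma = q * n * mu
Step 2: sigma = 1.602e-19 * 1.35e+15 * 690
Step 3: sigma = 1.492e-01 S/cm

1.492e-01


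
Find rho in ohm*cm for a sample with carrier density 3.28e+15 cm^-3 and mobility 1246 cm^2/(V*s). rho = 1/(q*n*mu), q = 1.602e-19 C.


Step 1: sigma = q * n * mu = 1.602e-19 * 3.28e+15 * 1246 = 6.54718e-01 S/cm
Step 2: rho = 1 / sigma = 1 / 6.54718e-01 = 1.527 ohm*cm

1.527


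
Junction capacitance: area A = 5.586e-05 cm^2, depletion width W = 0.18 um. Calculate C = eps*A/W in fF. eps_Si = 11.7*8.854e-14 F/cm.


Step 1: eps_Si = 11.7 * 8.854e-14 = 1.035918e-12 F/cm
Step 2: W in cm = 0.18 * 1e-4 = 1.80e-05 cm
Step 3: C = 1.035918e-12 * 5.586e-05 / 1.80e-05 = 3.214799e-12 F
Step 4: C = 3214.8 fF

3214.8


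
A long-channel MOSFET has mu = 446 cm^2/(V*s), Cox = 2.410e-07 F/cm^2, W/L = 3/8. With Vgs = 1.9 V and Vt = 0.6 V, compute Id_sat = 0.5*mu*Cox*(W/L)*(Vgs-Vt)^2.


Step 1: Overdrive voltage Vov = Vgs - Vt = 1.9 - 0.6 = 1.3 V
Step 2: W/L = 3/8 = 0.375
Step 3: Id = 0.5 * 446 * 2.410e-07 * 0.375 * 1.3^2
Step 4: Id = 3.41e-05 A

3.41e-05


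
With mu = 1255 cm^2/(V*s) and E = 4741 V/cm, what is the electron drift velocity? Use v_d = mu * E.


Step 1: v_d = mu * E
Step 2: v_d = 1255 * 4741 = 5949955
Step 3: v_d = 5.95e+06 cm/s

5.95e+06


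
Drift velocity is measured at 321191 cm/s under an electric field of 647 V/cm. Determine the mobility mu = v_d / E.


Step 1: mu = v_d / E
Step 2: mu = 321191 / 647
Step 3: mu = 496.43 cm^2/(V*s)

496.43


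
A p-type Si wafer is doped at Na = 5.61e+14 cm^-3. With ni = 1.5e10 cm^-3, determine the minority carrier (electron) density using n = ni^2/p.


Step 1: Majority hole concentration p ≈ Na = 5.61e+14 cm^-3
Step 2: n = ni^2 / Na = (1.5e10)^2 / 5.61e+14
Step 3: n = 4.01e+05 cm^-3

4.01e+05


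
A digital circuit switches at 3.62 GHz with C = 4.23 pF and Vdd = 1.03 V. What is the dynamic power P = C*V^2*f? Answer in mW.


Step 1: V^2 = 1.03^2 = 1.0609 V^2
Step 2: P = C*V^2*f = 4.23e-12 F * 1.0609 * 3.62e9 Hz
Step 3: P = 1.624513734e-02 W
Step 4: P = 16.245 mW

16.245


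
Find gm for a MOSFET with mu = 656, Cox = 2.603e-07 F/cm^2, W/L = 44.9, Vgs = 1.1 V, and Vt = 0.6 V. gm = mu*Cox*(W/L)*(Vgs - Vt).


Step 1: Vov = Vgs - Vt = 1.1 - 0.6 = 0.5 V
Step 2: gm = mu * Cox * (W/L) * Vov
Step 3: gm = 656 * 2.603e-07 * 44.9 * 0.5 = 3.83e-03 S

3.83e-03


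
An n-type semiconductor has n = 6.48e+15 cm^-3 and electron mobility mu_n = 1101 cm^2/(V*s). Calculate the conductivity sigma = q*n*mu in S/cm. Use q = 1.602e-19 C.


Step 1: sigma = q * n * mu
Step 2: sigma = 1.602e-19 * 6.48e+15 * 1101
Step 3: sigma = 1.143e+00 S/cm

1.143e+00


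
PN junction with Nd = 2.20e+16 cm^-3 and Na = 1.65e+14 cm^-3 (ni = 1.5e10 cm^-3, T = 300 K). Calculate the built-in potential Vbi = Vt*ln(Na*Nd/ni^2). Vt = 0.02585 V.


Step 1: Compute Na*Nd/ni^2 = 1.65e+14 * 2.20e+16 / (1.5e10)^2 = 1.6133e+10
Step 2: ln(1.6133e+10) = 23.5041
Step 3: Vbi = 0.02585 * 23.5041 = 0.608 V

0.608


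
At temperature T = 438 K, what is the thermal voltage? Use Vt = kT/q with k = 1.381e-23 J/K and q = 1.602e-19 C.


Step 1: kT = 1.381e-23 * 438 = 6.04878e-21 J
Step 2: Vt = kT/q = 6.04878e-21 / 1.602e-19
Step 3: Vt = 0.03776 V

0.03776


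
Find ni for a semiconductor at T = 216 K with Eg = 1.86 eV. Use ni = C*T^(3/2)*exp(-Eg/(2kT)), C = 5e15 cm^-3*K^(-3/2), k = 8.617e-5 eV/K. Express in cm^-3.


Step 1: Compute kT = 8.617e-5 * 216 = 0.01861272 eV
Step 2: Exponent = -Eg/(2kT) = -1.86/(2*0.01861272) = -49.96583
Step 3: T^(3/2) = 216^1.5 = 3174.54
Step 4: ni = 5e15 * 3174.54 * exp(-49.96583) = 3.17e-03 cm^-3

3.17e-03


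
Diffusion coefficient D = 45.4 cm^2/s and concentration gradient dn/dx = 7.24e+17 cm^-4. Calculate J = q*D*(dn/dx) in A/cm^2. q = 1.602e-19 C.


Step 1: J = q * D * (dn/dx)
Step 2: J = 1.602e-19 * 45.4 * 7.24e+17
Step 3: J = 5.27e+00 A/cm^2

5.27e+00


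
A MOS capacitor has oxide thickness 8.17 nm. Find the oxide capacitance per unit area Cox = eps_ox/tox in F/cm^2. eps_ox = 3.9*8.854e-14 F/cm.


Step 1: eps_ox = 3.9 * 8.854e-14 = 3.45306e-13 F/cm
Step 2: tox in cm = 8.17 nm * 1e-7 = 8.1700e-07 cm
Step 3: Cox = 3.45306e-13 / 8.1700e-07 = 4.23e-07 F/cm^2

4.23e-07


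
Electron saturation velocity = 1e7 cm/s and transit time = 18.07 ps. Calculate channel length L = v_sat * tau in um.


Step 1: tau in seconds = 18.07 ps * 1e-12 = 1.8070e-11 s
Step 2: L = v_sat * tau = 1e7 * 1.8070e-11 = 1.8070e-04 cm
Step 3: L in um = 1.8070e-04 * 1e4 = 1.807 um

1.807


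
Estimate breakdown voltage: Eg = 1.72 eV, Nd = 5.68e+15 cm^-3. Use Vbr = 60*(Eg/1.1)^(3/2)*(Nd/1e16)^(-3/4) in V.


Step 1: Eg/1.1 = 1.72/1.1 = 1.563636
Step 2: (Eg/1.1)^1.5 = 1.563636^1.5 = 1.955255
Step 3: (Nd/1e16)^(-0.75) = (0.568)^(-0.75) = 1.528406
Step 4: Vbr = 60 * 1.955255 * 1.528406 = 179.3 V

179.3


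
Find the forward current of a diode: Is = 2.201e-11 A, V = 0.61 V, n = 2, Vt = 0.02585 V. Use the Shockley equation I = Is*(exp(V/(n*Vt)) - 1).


Step 1: V/(n*Vt) = 0.61/(2*0.02585) = 11.7988
Step 2: exp(11.7988) = 1.3309e+05
Step 3: I = 2.201e-11 * (1.3309e+05 - 1) = 2.93e-06 A

2.93e-06


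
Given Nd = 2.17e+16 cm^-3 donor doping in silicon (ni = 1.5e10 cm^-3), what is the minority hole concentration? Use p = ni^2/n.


Step 1: Since Nd >> ni, n ≈ Nd = 2.17e+16 cm^-3
Step 2: p = ni^2 / n = (1.5e10)^2 / 2.17e+16
Step 3: p = 2.25e20 / 2.17e+16 = 1.04e+04 cm^-3

1.04e+04


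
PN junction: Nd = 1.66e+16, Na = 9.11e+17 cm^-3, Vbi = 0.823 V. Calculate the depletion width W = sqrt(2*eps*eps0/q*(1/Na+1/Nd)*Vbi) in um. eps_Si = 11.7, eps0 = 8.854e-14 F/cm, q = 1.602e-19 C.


Step 1: 1/Na + 1/Nd = 1/9.11e+17 + 1/1.66e+16 = 6.13387e-17
Step 2: 2*eps*eps0/q = 2*11.7*8.854e-14/1.602e-19 = 1.293281e+07
Step 3: W^2 = 1.293281e+07 * 6.13387e-17 * 0.823 = 6.52871e-10
Step 4: W = sqrt(6.52871e-10) = 2.555e-05 cm = 0.2555 um

0.2555


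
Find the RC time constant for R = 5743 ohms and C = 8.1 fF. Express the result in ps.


Step 1: tau = R * C
Step 2: tau = 5743 * 8.1 fF = 5743 * 8.1e-15 F
Step 3: tau = 4.65183e-11 s = 46.5183 ps

46.5183


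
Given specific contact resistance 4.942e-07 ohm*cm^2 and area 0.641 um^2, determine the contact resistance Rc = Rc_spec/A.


Step 1: Convert area to cm^2: 0.641 um^2 = 6.4100e-09 cm^2
Step 2: Rc = Rc_spec / A = 4.942e-07 / 6.4100e-09
Step 3: Rc = 7.71e+01 ohms

7.71e+01


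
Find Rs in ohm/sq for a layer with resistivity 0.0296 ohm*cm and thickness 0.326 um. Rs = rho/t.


Step 1: Convert thickness to cm: t = 0.326 um = 3.2600e-05 cm
Step 2: Rs = rho / t = 0.0296 / 3.2600e-05
Step 3: Rs = 908.0 ohm/sq

908.0


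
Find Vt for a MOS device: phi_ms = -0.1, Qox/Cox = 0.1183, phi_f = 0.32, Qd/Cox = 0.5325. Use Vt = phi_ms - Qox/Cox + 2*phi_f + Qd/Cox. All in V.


Step 1: Vt = phi_ms - Qox/Cox + 2*phi_f + Qd/Cox
Step 2: Vt = -0.1 - 0.1183 + 2*0.32 + 0.5325
Step 3: Vt = -0.1 - 0.1183 + 0.64 + 0.5325
Step 4: Vt = 0.9542 V

0.9542


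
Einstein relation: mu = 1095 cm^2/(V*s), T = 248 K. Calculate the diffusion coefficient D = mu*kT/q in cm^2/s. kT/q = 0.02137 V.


Step 1: D = mu * (kT/q)
Step 2: D = 1095 * 0.02137
Step 3: D = 23.4 cm^2/s

23.4


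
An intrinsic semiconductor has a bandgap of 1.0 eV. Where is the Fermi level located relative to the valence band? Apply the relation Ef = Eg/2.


Step 1: For an intrinsic semiconductor, the Fermi level sits at midgap.
Step 2: Ef = Eg / 2 = 1.0 / 2 = 0.5 eV

0.5


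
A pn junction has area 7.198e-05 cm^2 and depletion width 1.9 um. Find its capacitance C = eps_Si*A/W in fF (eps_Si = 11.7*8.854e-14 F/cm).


Step 1: eps_Si = 11.7 * 8.854e-14 = 1.035918e-12 F/cm
Step 2: W in cm = 1.9 * 1e-4 = 1.90e-04 cm
Step 3: C = 1.035918e-12 * 7.198e-05 / 1.90e-04 = 3.924494e-13 F
Step 4: C = 392.45 fF

392.45


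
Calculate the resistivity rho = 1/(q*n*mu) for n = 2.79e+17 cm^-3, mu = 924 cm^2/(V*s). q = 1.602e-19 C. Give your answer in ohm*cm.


Step 1: sigma = q * n * mu = 1.602e-19 * 2.79e+17 * 924 = 4.12989e+01 S/cm
Step 2: rho = 1 / sigma = 1 / 4.12989e+01 = 0.02421 ohm*cm

0.02421


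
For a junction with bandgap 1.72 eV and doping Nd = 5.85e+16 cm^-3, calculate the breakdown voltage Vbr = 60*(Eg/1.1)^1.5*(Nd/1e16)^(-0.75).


Step 1: Eg/1.1 = 1.72/1.1 = 1.563636
Step 2: (Eg/1.1)^1.5 = 1.563636^1.5 = 1.955255
Step 3: (Nd/1e16)^(-0.75) = (5.85)^(-0.75) = 0.265848
Step 4: Vbr = 60 * 1.955255 * 0.265848 = 31.2 V

31.2


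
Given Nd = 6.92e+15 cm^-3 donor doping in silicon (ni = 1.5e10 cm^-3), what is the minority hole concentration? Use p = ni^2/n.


Step 1: Since Nd >> ni, n ≈ Nd = 6.92e+15 cm^-3
Step 2: p = ni^2 / n = (1.5e10)^2 / 6.92e+15
Step 3: p = 2.25e20 / 6.92e+15 = 3.25e+04 cm^-3

3.25e+04


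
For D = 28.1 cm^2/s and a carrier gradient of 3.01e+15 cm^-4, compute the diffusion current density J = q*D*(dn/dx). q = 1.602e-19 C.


Step 1: J = q * D * (dn/dx)
Step 2: J = 1.602e-19 * 28.1 * 3.01e+15
Step 3: J = 1.35e-02 A/cm^2

1.35e-02


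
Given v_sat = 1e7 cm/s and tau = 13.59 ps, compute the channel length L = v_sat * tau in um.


Step 1: tau in seconds = 13.59 ps * 1e-12 = 1.3590e-11 s
Step 2: L = v_sat * tau = 1e7 * 1.3590e-11 = 1.3590e-04 cm
Step 3: L in um = 1.3590e-04 * 1e4 = 1.359 um

1.359


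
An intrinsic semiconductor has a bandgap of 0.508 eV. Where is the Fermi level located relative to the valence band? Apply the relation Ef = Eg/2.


Step 1: For an intrinsic semiconductor, the Fermi level sits at midgap.
Step 2: Ef = Eg / 2 = 0.508 / 2 = 0.254 eV

0.254


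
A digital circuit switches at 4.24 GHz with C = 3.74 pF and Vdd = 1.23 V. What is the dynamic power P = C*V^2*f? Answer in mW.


Step 1: V^2 = 1.23^2 = 1.5129 V^2
Step 2: P = C*V^2*f = 3.74e-12 F * 1.5129 * 4.24e9 Hz
Step 3: P = 2.399096304e-02 W
Step 4: P = 23.991 mW

23.991


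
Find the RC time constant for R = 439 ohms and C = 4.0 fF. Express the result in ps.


Step 1: tau = R * C
Step 2: tau = 439 * 4.0 fF = 439 * 4.0e-15 F
Step 3: tau = 1.756e-12 s = 1.756 ps

1.756


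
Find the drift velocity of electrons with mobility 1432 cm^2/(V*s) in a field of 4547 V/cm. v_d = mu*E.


Step 1: v_d = mu * E
Step 2: v_d = 1432 * 4547 = 6511304
Step 3: v_d = 6.51e+06 cm/s

6.51e+06


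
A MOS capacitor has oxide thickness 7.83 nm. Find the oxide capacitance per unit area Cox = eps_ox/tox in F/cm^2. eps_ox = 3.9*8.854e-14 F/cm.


Step 1: eps_ox = 3.9 * 8.854e-14 = 3.45306e-13 F/cm
Step 2: tox in cm = 7.83 nm * 1e-7 = 7.8300e-07 cm
Step 3: Cox = 3.45306e-13 / 7.8300e-07 = 4.41e-07 F/cm^2

4.41e-07


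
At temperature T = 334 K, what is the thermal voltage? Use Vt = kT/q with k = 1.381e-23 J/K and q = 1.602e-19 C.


Step 1: kT = 1.381e-23 * 334 = 4.61254e-21 J
Step 2: Vt = kT/q = 4.61254e-21 / 1.602e-19
Step 3: Vt = 0.02879 V

0.02879


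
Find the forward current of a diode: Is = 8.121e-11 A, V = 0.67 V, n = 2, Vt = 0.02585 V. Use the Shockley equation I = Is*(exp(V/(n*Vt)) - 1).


Step 1: V/(n*Vt) = 0.67/(2*0.02585) = 12.9594
Step 2: exp(12.9594) = 4.2481e+05
Step 3: I = 8.121e-11 * (4.2481e+05 - 1) = 3.45e-05 A

3.45e-05


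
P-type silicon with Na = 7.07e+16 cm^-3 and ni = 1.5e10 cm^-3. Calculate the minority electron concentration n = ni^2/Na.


Step 1: Majority hole concentration p ≈ Na = 7.07e+16 cm^-3
Step 2: n = ni^2 / Na = (1.5e10)^2 / 7.07e+16
Step 3: n = 3.18e+03 cm^-3

3.18e+03


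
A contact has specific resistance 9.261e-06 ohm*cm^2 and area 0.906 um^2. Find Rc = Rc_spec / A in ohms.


Step 1: Convert area to cm^2: 0.906 um^2 = 9.0600e-09 cm^2
Step 2: Rc = Rc_spec / A = 9.261e-06 / 9.0600e-09
Step 3: Rc = 1.02e+03 ohms

1.02e+03


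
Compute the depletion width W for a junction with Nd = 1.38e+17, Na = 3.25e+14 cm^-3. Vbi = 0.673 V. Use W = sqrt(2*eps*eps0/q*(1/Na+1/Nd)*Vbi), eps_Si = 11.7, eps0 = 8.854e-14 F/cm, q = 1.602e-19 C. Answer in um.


Step 1: 1/Na + 1/Nd = 1/3.25e+14 + 1/1.38e+17 = 3.08417e-15
Step 2: 2*eps*eps0/q = 2*11.7*8.854e-14/1.602e-19 = 1.293281e+07
Step 3: W^2 = 1.293281e+07 * 3.08417e-15 * 0.673 = 2.68439e-08
Step 4: W = sqrt(2.68439e-08) = 1.638e-04 cm = 1.638 um

1.638


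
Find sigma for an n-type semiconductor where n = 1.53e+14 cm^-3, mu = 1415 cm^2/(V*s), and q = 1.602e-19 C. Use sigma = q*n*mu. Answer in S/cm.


Step 1: sigma = q * n * mu
Step 2: sigma = 1.602e-19 * 1.53e+14 * 1415
Step 3: sigma = 3.468e-02 S/cm

3.468e-02


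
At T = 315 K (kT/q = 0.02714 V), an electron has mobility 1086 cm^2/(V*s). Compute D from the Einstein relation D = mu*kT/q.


Step 1: D = mu * (kT/q)
Step 2: D = 1086 * 0.02714
Step 3: D = 29.47 cm^2/s

29.47


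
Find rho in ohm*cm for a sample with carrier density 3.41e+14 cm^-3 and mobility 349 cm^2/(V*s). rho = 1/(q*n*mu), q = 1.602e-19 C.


Step 1: sigma = q * n * mu = 1.602e-19 * 3.41e+14 * 349 = 1.90652e-02 S/cm
Step 2: rho = 1 / sigma = 1 / 1.90652e-02 = 52.45 ohm*cm

52.45


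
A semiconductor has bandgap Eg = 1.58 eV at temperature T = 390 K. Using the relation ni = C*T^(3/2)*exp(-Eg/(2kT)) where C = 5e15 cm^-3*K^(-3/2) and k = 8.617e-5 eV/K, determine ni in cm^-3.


Step 1: Compute kT = 8.617e-5 * 390 = 0.0336063 eV
Step 2: Exponent = -Eg/(2kT) = -1.58/(2*0.0336063) = -23.50750
Step 3: T^(3/2) = 390^1.5 = 7701.88
Step 4: ni = 5e15 * 7701.88 * exp(-23.50750) = 2.38e+09 cm^-3

2.38e+09


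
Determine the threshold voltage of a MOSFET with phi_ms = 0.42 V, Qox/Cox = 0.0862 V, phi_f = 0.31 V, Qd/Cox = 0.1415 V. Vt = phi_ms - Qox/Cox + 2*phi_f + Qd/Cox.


Step 1: Vt = phi_ms - Qox/Cox + 2*phi_f + Qd/Cox
Step 2: Vt = 0.42 - 0.0862 + 2*0.31 + 0.1415
Step 3: Vt = 0.42 - 0.0862 + 0.62 + 0.1415
Step 4: Vt = 1.0953 V

1.0953


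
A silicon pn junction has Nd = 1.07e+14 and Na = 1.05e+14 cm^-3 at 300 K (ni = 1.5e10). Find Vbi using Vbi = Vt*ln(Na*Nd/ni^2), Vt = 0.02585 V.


Step 1: Compute Na*Nd/ni^2 = 1.05e+14 * 1.07e+14 / (1.5e10)^2 = 4.9933e+07
Step 2: ln(4.9933e+07) = 17.7262
Step 3: Vbi = 0.02585 * 17.7262 = 0.458 V

0.458


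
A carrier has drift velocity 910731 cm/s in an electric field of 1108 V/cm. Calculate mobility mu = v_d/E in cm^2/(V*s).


Step 1: mu = v_d / E
Step 2: mu = 910731 / 1108
Step 3: mu = 821.96 cm^2/(V*s)

821.96


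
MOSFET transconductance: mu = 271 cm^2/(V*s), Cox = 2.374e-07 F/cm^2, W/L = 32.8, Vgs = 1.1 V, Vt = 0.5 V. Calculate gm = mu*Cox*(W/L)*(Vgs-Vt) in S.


Step 1: Vov = Vgs - Vt = 1.1 - 0.5 = 0.6 V
Step 2: gm = mu * Cox * (W/L) * Vov
Step 3: gm = 271 * 2.374e-07 * 32.8 * 0.6 = 1.27e-03 S

1.27e-03


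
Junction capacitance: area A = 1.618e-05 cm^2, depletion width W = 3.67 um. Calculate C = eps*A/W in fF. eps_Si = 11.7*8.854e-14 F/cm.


Step 1: eps_Si = 11.7 * 8.854e-14 = 1.035918e-12 F/cm
Step 2: W in cm = 3.67 * 1e-4 = 3.67e-04 cm
Step 3: C = 1.035918e-12 * 1.618e-05 / 3.67e-04 = 4.567072e-14 F
Step 4: C = 45.67 fF

45.67


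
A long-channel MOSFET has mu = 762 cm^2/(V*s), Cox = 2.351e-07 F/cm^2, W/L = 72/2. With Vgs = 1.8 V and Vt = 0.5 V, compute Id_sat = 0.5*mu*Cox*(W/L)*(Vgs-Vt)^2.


Step 1: Overdrive voltage Vov = Vgs - Vt = 1.8 - 0.5 = 1.3 V
Step 2: W/L = 72/2 = 36
Step 3: Id = 0.5 * 762 * 2.351e-07 * 36 * 1.3^2
Step 4: Id = 5.45e-03 A

5.45e-03


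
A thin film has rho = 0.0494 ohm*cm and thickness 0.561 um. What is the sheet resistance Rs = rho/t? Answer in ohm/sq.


Step 1: Convert thickness to cm: t = 0.561 um = 5.6100e-05 cm
Step 2: Rs = rho / t = 0.0494 / 5.6100e-05
Step 3: Rs = 880.6 ohm/sq

880.6


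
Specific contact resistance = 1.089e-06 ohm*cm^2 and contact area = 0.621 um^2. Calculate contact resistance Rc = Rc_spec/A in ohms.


Step 1: Convert area to cm^2: 0.621 um^2 = 6.2100e-09 cm^2
Step 2: Rc = Rc_spec / A = 1.089e-06 / 6.2100e-09
Step 3: Rc = 1.75e+02 ohms

1.75e+02


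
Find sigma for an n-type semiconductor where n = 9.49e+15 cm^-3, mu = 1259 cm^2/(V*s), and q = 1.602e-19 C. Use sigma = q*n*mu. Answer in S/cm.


Step 1: sigma = q * n * mu
Step 2: sigma = 1.602e-19 * 9.49e+15 * 1259
Step 3: sigma = 1.914e+00 S/cm

1.914e+00


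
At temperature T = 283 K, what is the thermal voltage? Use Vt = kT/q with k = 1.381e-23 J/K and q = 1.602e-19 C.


Step 1: kT = 1.381e-23 * 283 = 3.90823e-21 J
Step 2: Vt = kT/q = 3.90823e-21 / 1.602e-19
Step 3: Vt = 0.0244 V

0.0244


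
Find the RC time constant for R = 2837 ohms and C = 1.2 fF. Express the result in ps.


Step 1: tau = R * C
Step 2: tau = 2837 * 1.2 fF = 2837 * 1.2e-15 F
Step 3: tau = 3.4044e-12 s = 3.4044 ps

3.4044


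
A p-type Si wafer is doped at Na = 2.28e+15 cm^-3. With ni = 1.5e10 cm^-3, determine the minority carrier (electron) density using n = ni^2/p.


Step 1: Majority hole concentration p ≈ Na = 2.28e+15 cm^-3
Step 2: n = ni^2 / Na = (1.5e10)^2 / 2.28e+15
Step 3: n = 9.87e+04 cm^-3

9.87e+04


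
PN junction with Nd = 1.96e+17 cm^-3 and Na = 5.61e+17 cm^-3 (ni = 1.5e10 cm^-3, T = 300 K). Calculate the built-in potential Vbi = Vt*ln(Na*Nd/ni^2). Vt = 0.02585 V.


Step 1: Compute Na*Nd/ni^2 = 5.61e+17 * 1.96e+17 / (1.5e10)^2 = 4.8869e+14
Step 2: ln(4.8869e+14) = 33.8227
Step 3: Vbi = 0.02585 * 33.8227 = 0.874 V

0.874


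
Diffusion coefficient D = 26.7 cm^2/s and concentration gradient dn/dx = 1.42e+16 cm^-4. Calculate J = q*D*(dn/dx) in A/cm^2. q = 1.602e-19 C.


Step 1: J = q * D * (dn/dx)
Step 2: J = 1.602e-19 * 26.7 * 1.42e+16
Step 3: J = 6.07e-02 A/cm^2

6.07e-02


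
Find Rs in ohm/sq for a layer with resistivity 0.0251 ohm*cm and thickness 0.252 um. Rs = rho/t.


Step 1: Convert thickness to cm: t = 0.252 um = 2.5200e-05 cm
Step 2: Rs = rho / t = 0.0251 / 2.5200e-05
Step 3: Rs = 996.0 ohm/sq

996.0


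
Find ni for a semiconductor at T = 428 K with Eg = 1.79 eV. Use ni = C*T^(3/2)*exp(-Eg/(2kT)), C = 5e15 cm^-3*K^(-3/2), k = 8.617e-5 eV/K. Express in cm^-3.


Step 1: Compute kT = 8.617e-5 * 428 = 0.03688076 eV
Step 2: Exponent = -Eg/(2kT) = -1.79/(2*0.03688076) = -24.26740
Step 3: T^(3/2) = 428^1.5 = 8854.53
Step 4: ni = 5e15 * 8854.53 * exp(-24.26740) = 1.28e+09 cm^-3

1.28e+09


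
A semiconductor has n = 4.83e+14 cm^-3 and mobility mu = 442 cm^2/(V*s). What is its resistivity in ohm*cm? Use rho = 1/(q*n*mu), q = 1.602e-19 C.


Step 1: sigma = q * n * mu = 1.602e-19 * 4.83e+14 * 442 = 3.42005e-02 S/cm
Step 2: rho = 1 / sigma = 1 / 3.42005e-02 = 29.24 ohm*cm

29.24


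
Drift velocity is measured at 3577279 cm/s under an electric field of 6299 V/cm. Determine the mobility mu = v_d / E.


Step 1: mu = v_d / E
Step 2: mu = 3577279 / 6299
Step 3: mu = 567.91 cm^2/(V*s)

567.91


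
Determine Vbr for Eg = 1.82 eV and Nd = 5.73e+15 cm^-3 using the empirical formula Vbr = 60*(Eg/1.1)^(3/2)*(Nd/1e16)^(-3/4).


Step 1: Eg/1.1 = 1.82/1.1 = 1.654545
Step 2: (Eg/1.1)^1.5 = 1.654545^1.5 = 2.128227
Step 3: (Nd/1e16)^(-0.75) = (0.573)^(-0.75) = 1.518392
Step 4: Vbr = 60 * 2.128227 * 1.518392 = 193.9 V

193.9


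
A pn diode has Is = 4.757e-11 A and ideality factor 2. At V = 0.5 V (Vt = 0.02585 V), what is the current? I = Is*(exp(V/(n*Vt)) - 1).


Step 1: V/(n*Vt) = 0.5/(2*0.02585) = 9.6712
Step 2: exp(9.6712) = 1.5854e+04
Step 3: I = 4.757e-11 * (1.5854e+04 - 1) = 7.54e-07 A

7.54e-07


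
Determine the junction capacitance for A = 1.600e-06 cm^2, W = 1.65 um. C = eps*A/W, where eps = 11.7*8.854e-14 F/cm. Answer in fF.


Step 1: eps_Si = 11.7 * 8.854e-14 = 1.035918e-12 F/cm
Step 2: W in cm = 1.65 * 1e-4 = 1.65e-04 cm
Step 3: C = 1.035918e-12 * 1.600e-06 / 1.65e-04 = 1.004527e-14 F
Step 4: C = 10.05 fF

10.05


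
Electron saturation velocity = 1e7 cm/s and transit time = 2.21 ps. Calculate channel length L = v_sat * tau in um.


Step 1: tau in seconds = 2.21 ps * 1e-12 = 2.2100e-12 s
Step 2: L = v_sat * tau = 1e7 * 2.2100e-12 = 2.2100e-05 cm
Step 3: L in um = 2.2100e-05 * 1e4 = 0.221 um

0.221


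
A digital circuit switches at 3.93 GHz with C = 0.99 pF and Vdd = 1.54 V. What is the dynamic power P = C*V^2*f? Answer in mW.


Step 1: V^2 = 1.54^2 = 2.3716 V^2
Step 2: P = C*V^2*f = 0.99e-12 F * 2.3716 * 3.93e9 Hz
Step 3: P = 9.22718412e-03 W
Step 4: P = 9.227 mW

9.227


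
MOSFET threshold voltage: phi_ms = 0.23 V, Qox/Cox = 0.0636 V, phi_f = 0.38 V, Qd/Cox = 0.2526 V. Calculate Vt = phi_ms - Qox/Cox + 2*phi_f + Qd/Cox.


Step 1: Vt = phi_ms - Qox/Cox + 2*phi_f + Qd/Cox
Step 2: Vt = 0.23 - 0.0636 + 2*0.38 + 0.2526
Step 3: Vt = 0.23 - 0.0636 + 0.76 + 0.2526
Step 4: Vt = 1.179 V

1.179


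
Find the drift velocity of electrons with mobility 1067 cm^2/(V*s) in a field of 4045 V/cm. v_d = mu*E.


Step 1: v_d = mu * E
Step 2: v_d = 1067 * 4045 = 4316015
Step 3: v_d = 4.32e+06 cm/s

4.32e+06


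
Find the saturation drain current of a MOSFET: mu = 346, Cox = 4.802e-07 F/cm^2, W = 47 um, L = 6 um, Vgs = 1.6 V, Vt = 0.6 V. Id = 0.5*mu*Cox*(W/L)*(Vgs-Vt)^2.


Step 1: Overdrive voltage Vov = Vgs - Vt = 1.6 - 0.6 = 1.0 V
Step 2: W/L = 47/6 = 7.83333
Step 3: Id = 0.5 * 346 * 4.802e-07 * 7.83333 * 1.0^2
Step 4: Id = 6.51e-04 A

6.51e-04


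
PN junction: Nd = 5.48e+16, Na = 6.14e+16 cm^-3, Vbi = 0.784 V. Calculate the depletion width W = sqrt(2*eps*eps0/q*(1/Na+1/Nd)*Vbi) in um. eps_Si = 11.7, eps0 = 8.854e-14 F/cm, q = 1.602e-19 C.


Step 1: 1/Na + 1/Nd = 1/6.14e+16 + 1/5.48e+16 = 3.45348e-17
Step 2: 2*eps*eps0/q = 2*11.7*8.854e-14/1.602e-19 = 1.293281e+07
Step 3: W^2 = 1.293281e+07 * 3.45348e-17 * 0.784 = 3.50159e-10
Step 4: W = sqrt(3.50159e-10) = 1.871e-05 cm = 0.1871 um

0.1871


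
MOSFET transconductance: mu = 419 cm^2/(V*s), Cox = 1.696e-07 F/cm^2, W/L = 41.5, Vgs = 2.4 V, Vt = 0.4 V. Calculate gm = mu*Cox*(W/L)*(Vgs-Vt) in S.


Step 1: Vov = Vgs - Vt = 2.4 - 0.4 = 2.0 V
Step 2: gm = mu * Cox * (W/L) * Vov
Step 3: gm = 419 * 1.696e-07 * 41.5 * 2.0 = 5.90e-03 S

5.90e-03


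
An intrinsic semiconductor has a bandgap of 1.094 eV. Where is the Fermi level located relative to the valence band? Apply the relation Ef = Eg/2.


Step 1: For an intrinsic semiconductor, the Fermi level sits at midgap.
Step 2: Ef = Eg / 2 = 1.094 / 2 = 0.547 eV

0.547


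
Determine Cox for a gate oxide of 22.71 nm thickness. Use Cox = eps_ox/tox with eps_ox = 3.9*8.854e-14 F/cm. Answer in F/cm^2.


Step 1: eps_ox = 3.9 * 8.854e-14 = 3.45306e-13 F/cm
Step 2: tox in cm = 22.71 nm * 1e-7 = 2.2710e-06 cm
Step 3: Cox = 3.45306e-13 / 2.2710e-06 = 1.52e-07 F/cm^2

1.52e-07


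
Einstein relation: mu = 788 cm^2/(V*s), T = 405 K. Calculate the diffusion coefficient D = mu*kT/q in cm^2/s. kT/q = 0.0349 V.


Step 1: D = mu * (kT/q)
Step 2: D = 788 * 0.0349
Step 3: D = 27.5 cm^2/s

27.5


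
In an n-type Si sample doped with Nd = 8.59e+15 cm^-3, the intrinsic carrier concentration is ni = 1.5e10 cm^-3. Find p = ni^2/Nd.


Step 1: Since Nd >> ni, n ≈ Nd = 8.59e+15 cm^-3
Step 2: p = ni^2 / n = (1.5e10)^2 / 8.59e+15
Step 3: p = 2.25e20 / 8.59e+15 = 2.62e+04 cm^-3

2.62e+04


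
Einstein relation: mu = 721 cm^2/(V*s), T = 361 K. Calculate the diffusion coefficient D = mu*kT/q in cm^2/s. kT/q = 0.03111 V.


Step 1: D = mu * (kT/q)
Step 2: D = 721 * 0.03111
Step 3: D = 22.43 cm^2/s

22.43


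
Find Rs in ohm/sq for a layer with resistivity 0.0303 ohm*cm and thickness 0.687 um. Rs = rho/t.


Step 1: Convert thickness to cm: t = 0.687 um = 6.8700e-05 cm
Step 2: Rs = rho / t = 0.0303 / 6.8700e-05
Step 3: Rs = 441.0 ohm/sq

441.0


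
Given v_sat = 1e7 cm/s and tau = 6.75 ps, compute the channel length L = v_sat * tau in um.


Step 1: tau in seconds = 6.75 ps * 1e-12 = 6.7500e-12 s
Step 2: L = v_sat * tau = 1e7 * 6.7500e-12 = 6.7500e-05 cm
Step 3: L in um = 6.7500e-05 * 1e4 = 0.675 um

0.675


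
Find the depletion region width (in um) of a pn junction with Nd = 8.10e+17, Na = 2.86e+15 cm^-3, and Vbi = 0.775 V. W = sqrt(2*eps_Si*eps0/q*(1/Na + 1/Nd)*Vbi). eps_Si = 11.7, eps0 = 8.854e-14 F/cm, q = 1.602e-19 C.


Step 1: 1/Na + 1/Nd = 1/2.86e+15 + 1/8.10e+17 = 3.50885e-16
Step 2: 2*eps*eps0/q = 2*11.7*8.854e-14/1.602e-19 = 1.293281e+07
Step 3: W^2 = 1.293281e+07 * 3.50885e-16 * 0.775 = 3.51690e-09
Step 4: W = sqrt(3.51690e-09) = 5.930e-05 cm = 0.593 um

0.593


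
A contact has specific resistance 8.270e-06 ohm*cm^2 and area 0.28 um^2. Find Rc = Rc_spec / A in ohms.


Step 1: Convert area to cm^2: 0.28 um^2 = 2.8000e-09 cm^2
Step 2: Rc = Rc_spec / A = 8.270e-06 / 2.8000e-09
Step 3: Rc = 2.95e+03 ohms

2.95e+03


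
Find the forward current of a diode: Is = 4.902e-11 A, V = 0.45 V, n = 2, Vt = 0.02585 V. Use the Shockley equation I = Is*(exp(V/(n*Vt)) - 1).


Step 1: V/(n*Vt) = 0.45/(2*0.02585) = 8.7041
Step 2: exp(8.7041) = 6.0276e+03
Step 3: I = 4.902e-11 * (6.0276e+03 - 1) = 2.95e-07 A

2.95e-07


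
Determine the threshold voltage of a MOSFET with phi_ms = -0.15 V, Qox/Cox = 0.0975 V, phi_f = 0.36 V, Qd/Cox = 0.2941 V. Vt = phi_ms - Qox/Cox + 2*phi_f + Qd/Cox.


Step 1: Vt = phi_ms - Qox/Cox + 2*phi_f + Qd/Cox
Step 2: Vt = -0.15 - 0.0975 + 2*0.36 + 0.2941
Step 3: Vt = -0.15 - 0.0975 + 0.72 + 0.2941
Step 4: Vt = 0.7666 V

0.7666


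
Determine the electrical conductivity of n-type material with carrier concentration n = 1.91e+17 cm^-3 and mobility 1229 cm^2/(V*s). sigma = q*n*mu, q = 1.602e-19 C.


Step 1: sigma = q * n * mu
Step 2: sigma = 1.602e-19 * 1.91e+17 * 1229
Step 3: sigma = 3.761e+01 S/cm

3.761e+01


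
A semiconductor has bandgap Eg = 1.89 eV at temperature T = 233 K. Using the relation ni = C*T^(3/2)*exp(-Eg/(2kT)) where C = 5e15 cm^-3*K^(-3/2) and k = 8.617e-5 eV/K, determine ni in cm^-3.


Step 1: Compute kT = 8.617e-5 * 233 = 0.02007761 eV
Step 2: Exponent = -Eg/(2kT) = -1.89/(2*0.02007761) = -47.06736
Step 3: T^(3/2) = 233^1.5 = 3556.59
Step 4: ni = 5e15 * 3556.59 * exp(-47.06736) = 6.44e-02 cm^-3

6.44e-02


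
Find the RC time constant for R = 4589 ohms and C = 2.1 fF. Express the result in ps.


Step 1: tau = R * C
Step 2: tau = 4589 * 2.1 fF = 4589 * 2.1e-15 F
Step 3: tau = 9.6369e-12 s = 9.6369 ps

9.6369


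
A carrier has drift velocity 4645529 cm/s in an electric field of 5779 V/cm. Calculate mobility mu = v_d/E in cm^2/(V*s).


Step 1: mu = v_d / E
Step 2: mu = 4645529 / 5779
Step 3: mu = 803.86 cm^2/(V*s)

803.86


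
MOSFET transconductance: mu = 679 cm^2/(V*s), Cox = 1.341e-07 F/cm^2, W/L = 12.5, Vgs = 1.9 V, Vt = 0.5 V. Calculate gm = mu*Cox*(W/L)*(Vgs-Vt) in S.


Step 1: Vov = Vgs - Vt = 1.9 - 0.5 = 1.4 V
Step 2: gm = mu * Cox * (W/L) * Vov
Step 3: gm = 679 * 1.341e-07 * 12.5 * 1.4 = 1.59e-03 S

1.59e-03


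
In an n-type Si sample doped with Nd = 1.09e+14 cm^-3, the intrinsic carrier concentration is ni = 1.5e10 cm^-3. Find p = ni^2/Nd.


Step 1: Since Nd >> ni, n ≈ Nd = 1.09e+14 cm^-3
Step 2: p = ni^2 / n = (1.5e10)^2 / 1.09e+14
Step 3: p = 2.25e20 / 1.09e+14 = 2.06e+06 cm^-3

2.06e+06


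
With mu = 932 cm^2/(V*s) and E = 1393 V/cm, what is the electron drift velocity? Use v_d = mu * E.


Step 1: v_d = mu * E
Step 2: v_d = 932 * 1393 = 1298276
Step 3: v_d = 1.30e+06 cm/s

1.30e+06


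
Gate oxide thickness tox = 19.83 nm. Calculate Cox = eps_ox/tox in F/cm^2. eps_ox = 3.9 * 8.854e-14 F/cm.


Step 1: eps_ox = 3.9 * 8.854e-14 = 3.45306e-13 F/cm
Step 2: tox in cm = 19.83 nm * 1e-7 = 1.9830e-06 cm
Step 3: Cox = 3.45306e-13 / 1.9830e-06 = 1.74e-07 F/cm^2

1.74e-07


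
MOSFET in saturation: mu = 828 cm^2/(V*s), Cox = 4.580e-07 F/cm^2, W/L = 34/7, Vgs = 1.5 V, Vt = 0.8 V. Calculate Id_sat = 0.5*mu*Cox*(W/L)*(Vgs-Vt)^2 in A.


Step 1: Overdrive voltage Vov = Vgs - Vt = 1.5 - 0.8 = 0.7 V
Step 2: W/L = 34/7 = 4.85714
Step 3: Id = 0.5 * 828 * 4.580e-07 * 4.85714 * 0.7^2
Step 4: Id = 4.51e-04 A

4.51e-04


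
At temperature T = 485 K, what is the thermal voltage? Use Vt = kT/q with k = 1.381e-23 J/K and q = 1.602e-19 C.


Step 1: kT = 1.381e-23 * 485 = 6.69785e-21 J
Step 2: Vt = kT/q = 6.69785e-21 / 1.602e-19
Step 3: Vt = 0.04181 V

0.04181


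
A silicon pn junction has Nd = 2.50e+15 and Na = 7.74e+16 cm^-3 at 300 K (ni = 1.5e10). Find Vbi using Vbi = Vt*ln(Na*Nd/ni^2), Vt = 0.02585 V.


Step 1: Compute Na*Nd/ni^2 = 7.74e+16 * 2.50e+15 / (1.5e10)^2 = 8.6000e+11
Step 2: ln(8.6000e+11) = 27.4802
Step 3: Vbi = 0.02585 * 27.4802 = 0.71 V

0.71


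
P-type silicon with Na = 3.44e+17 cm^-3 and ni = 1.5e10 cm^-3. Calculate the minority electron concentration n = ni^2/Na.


Step 1: Majority hole concentration p ≈ Na = 3.44e+17 cm^-3
Step 2: n = ni^2 / Na = (1.5e10)^2 / 3.44e+17
Step 3: n = 6.54e+02 cm^-3

6.54e+02


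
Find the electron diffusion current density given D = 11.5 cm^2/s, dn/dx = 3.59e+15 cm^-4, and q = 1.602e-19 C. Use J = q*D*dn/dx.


Step 1: J = q * D * (dn/dx)
Step 2: J = 1.602e-19 * 11.5 * 3.59e+15
Step 3: J = 6.61e-03 A/cm^2

6.61e-03


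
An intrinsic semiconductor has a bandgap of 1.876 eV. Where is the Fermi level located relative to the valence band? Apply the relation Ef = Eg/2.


Step 1: For an intrinsic semiconductor, the Fermi level sits at midgap.
Step 2: Ef = Eg / 2 = 1.876 / 2 = 0.938 eV

0.938


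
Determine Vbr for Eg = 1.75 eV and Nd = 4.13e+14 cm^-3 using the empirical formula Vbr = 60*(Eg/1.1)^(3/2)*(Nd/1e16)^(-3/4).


Step 1: Eg/1.1 = 1.75/1.1 = 1.590909
Step 2: (Eg/1.1)^1.5 = 1.590909^1.5 = 2.006633
Step 3: (Nd/1e16)^(-0.75) = (0.0413)^(-0.75) = 10.915345
Step 4: Vbr = 60 * 2.006633 * 10.915345 = 1314.2 V

1314.2


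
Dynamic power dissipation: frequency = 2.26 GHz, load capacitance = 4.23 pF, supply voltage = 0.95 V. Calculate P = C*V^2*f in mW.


Step 1: V^2 = 0.95^2 = 0.9025 V^2
Step 2: P = C*V^2*f = 4.23e-12 F * 0.9025 * 2.26e9 Hz
Step 3: P = 8.6277195e-03 W
Step 4: P = 8.628 mW

8.628


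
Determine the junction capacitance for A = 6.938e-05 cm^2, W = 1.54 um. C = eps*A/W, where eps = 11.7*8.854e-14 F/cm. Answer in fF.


Step 1: eps_Si = 11.7 * 8.854e-14 = 1.035918e-12 F/cm
Step 2: W in cm = 1.54 * 1e-4 = 1.54e-04 cm
Step 3: C = 1.035918e-12 * 6.938e-05 / 1.54e-04 = 4.667012e-13 F
Step 4: C = 466.7 fF

466.7


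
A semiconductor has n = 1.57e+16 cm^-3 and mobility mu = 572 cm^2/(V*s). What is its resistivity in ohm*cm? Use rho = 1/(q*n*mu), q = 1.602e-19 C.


Step 1: sigma = q * n * mu = 1.602e-19 * 1.57e+16 * 572 = 1.43866e+00 S/cm
Step 2: rho = 1 / sigma = 1 / 1.43866e+00 = 0.6951 ohm*cm

0.6951


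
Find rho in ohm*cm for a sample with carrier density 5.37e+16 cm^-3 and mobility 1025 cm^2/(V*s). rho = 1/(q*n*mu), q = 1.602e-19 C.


Step 1: sigma = q * n * mu = 1.602e-19 * 5.37e+16 * 1025 = 8.81781e+00 S/cm
Step 2: rho = 1 / sigma = 1 / 8.81781e+00 = 0.1134 ohm*cm

0.1134


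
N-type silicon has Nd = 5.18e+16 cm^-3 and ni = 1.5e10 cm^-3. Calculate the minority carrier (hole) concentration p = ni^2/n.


Step 1: Since Nd >> ni, n ≈ Nd = 5.18e+16 cm^-3
Step 2: p = ni^2 / n = (1.5e10)^2 / 5.18e+16
Step 3: p = 2.25e20 / 5.18e+16 = 4.34e+03 cm^-3

4.34e+03


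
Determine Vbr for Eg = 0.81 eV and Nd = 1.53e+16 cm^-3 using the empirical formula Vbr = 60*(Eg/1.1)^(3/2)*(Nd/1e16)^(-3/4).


Step 1: Eg/1.1 = 0.81/1.1 = 0.736364
Step 2: (Eg/1.1)^1.5 = 0.736364^1.5 = 0.631886
Step 3: (Nd/1e16)^(-0.75) = (1.53)^(-0.75) = 0.726911
Step 4: Vbr = 60 * 0.631886 * 0.726911 = 27.6 V

27.6


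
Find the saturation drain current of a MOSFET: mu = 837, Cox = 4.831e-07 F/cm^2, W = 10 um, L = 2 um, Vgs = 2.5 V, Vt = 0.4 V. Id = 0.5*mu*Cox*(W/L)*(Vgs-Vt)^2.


Step 1: Overdrive voltage Vov = Vgs - Vt = 2.5 - 0.4 = 2.1 V
Step 2: W/L = 10/2 = 5
Step 3: Id = 0.5 * 837 * 4.831e-07 * 5 * 2.1^2
Step 4: Id = 4.46e-03 A

4.46e-03


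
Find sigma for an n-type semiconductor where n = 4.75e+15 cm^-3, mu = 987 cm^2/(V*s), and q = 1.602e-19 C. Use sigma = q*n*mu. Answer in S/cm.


Step 1: sigma = q * n * mu
Step 2: sigma = 1.602e-19 * 4.75e+15 * 987
Step 3: sigma = 7.511e-01 S/cm

7.511e-01


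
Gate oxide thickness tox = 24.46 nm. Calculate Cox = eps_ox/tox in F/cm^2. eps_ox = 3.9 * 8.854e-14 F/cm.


Step 1: eps_ox = 3.9 * 8.854e-14 = 3.45306e-13 F/cm
Step 2: tox in cm = 24.46 nm * 1e-7 = 2.4460e-06 cm
Step 3: Cox = 3.45306e-13 / 2.4460e-06 = 1.41e-07 F/cm^2

1.41e-07


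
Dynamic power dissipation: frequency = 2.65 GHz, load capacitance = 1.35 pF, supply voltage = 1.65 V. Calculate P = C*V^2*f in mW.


Step 1: V^2 = 1.65^2 = 2.7225 V^2
Step 2: P = C*V^2*f = 1.35e-12 F * 2.7225 * 2.65e9 Hz
Step 3: P = 9.73974375e-03 W
Step 4: P = 9.74 mW

9.74


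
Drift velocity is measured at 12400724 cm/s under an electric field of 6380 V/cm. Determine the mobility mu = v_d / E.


Step 1: mu = v_d / E
Step 2: mu = 12400724 / 6380
Step 3: mu = 1943.69 cm^2/(V*s)

1943.69


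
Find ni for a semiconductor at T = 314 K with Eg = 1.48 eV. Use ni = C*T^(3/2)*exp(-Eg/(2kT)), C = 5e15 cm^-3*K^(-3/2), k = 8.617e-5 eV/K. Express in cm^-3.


Step 1: Compute kT = 8.617e-5 * 314 = 0.02705738 eV
Step 2: Exponent = -Eg/(2kT) = -1.48/(2*0.02705738) = -27.34929
Step 3: T^(3/2) = 314^1.5 = 5564.09
Step 4: ni = 5e15 * 5564.09 * exp(-27.34929) = 3.69e+07 cm^-3

3.69e+07
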